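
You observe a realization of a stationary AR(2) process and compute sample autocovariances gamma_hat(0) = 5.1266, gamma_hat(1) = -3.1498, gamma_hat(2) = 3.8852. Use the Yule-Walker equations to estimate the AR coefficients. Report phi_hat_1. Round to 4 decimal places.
\hat\phi_{1} = -0.2390

The Yule-Walker equations for an AR(p) process read, in matrix form,
  Gamma_p phi = r_p,   with   (Gamma_p)_{ij} = gamma(|i - j|),
                       (r_p)_i = gamma(i),   i,j = 1..p.
Substitute the sample gammas (Toeplitz matrix and right-hand side of size 2):
  Gamma_p = [[5.1266, -3.1498], [-3.1498, 5.1266]]
  r_p     = [-3.1498, 3.8852]
Written out:
  5.1266 phi_1 - 3.1498 phi_2 = -3.1498
  -3.1498 phi_1 + 5.1266 phi_2 = 3.8852
Solve by Cramer's rule:
  det = gamma(0)^2 - gamma(1)^2 = (5.1266)^2 - (-3.1498)^2 = 26.28202756 - 9.92124004 = 16.36078752
  phi_hat_1 = [gamma(1) gamma(0) - gamma(1) gamma(2)] / det = [(-3.1498)(5.1266) - (-3.1498)(3.8852)] / 16.36078752 = -3.91016172 / 16.36078752 = -0.239
  phi_hat_2 = [gamma(0) gamma(2) - gamma(1)^2] / det = [(5.1266)(3.8852) - (-3.1498)^2] / 16.36078752 = 9.99662628 / 16.36078752 = 0.611
So phi_hat = [-0.2390, 0.6110].
Therefore phi_hat_1 = -0.2390.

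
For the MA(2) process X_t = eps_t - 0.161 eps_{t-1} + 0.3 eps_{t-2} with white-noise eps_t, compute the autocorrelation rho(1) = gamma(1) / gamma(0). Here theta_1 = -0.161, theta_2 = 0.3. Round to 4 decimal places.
\rho(1) = -0.1876

For an MA(q) process with theta_0 = 1, the autocovariance is
  gamma(k) = sigma^2 * sum_{i=0..q-k} theta_i * theta_{i+k},
and rho(k) = gamma(k) / gamma(0). Sigma^2 cancels.
  numerator   = (1)*(-0.161) + (-0.161)*(0.3) = -0.2093.
  denominator = (1)^2 + (-0.161)^2 + (0.3)^2 = 1.115921.
  rho(1) = -0.2093 / 1.115921 = -0.1876.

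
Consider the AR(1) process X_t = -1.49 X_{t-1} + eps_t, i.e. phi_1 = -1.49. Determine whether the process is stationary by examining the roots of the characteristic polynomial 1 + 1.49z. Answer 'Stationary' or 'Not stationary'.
\text{Not stationary}

The AR(p) characteristic polynomial is P(z) = 1 + 1.49z.
Stationarity requires all roots to lie outside the unit circle, i.e. |z| > 1 for every root.
This is linear in z: 1 + (1.49) z = 0  =>  z = -1/(1.49) = -0.671141,  |z| = 0.671141.
Moduli of all roots: 0.6711.
All moduli strictly greater than 1? No.
Verdict: Not stationary.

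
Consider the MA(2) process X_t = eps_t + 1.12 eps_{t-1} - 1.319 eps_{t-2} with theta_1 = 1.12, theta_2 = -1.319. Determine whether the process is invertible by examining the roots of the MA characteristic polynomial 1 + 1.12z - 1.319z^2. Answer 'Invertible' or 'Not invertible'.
\text{Not invertible}

The MA(q) characteristic polynomial is P(z) = 1 + 1.12z - 1.319z^2.
Invertibility requires all roots to lie outside the unit circle, i.e. |z| > 1 for every root.
Set 1 + (1.12) z + (-1.319) z^2 = 0, i.e. a z^2 + b z + c = 0 with a = -1.319, b = 1.12, c = 1.
Discriminant D = b^2 - 4ac = (1.12)^2 - 4*(-1.319)*1 = 1.2544 - (-5.276) = 6.5304.
D >= 0, so the roots are real: z = (-b +/- sqrt(D)) / (2a) = (-1.12 +/- 2.555465) / (-2.638).
  z_1 = (-1.12 + 2.555465) / (-2.638) = -0.5441,   |z_1| = 0.5441.
  z_2 = (-1.12 - 2.555465) / (-2.638) = 1.3933,   |z_2| = 1.3933.
Moduli of all roots: 0.5441, 1.3933.
All moduli strictly greater than 1? No.
Verdict: Not invertible.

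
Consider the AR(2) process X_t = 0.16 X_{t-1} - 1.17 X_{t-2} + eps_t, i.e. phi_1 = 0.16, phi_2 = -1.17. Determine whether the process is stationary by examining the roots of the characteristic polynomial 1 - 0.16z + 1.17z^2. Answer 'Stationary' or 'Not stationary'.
\text{Not stationary}

The AR(p) characteristic polynomial is P(z) = 1 - 0.16z + 1.17z^2.
Stationarity requires all roots to lie outside the unit circle, i.e. |z| > 1 for every root.
Set 1 + (-0.16) z + (1.17) z^2 = 0, i.e. a z^2 + b z + c = 0 with a = 1.17, b = -0.16, c = 1.
Discriminant D = b^2 - 4ac = (-0.16)^2 - 4*(1.17)*1 = 0.0256 - (4.68) = -4.6544.
D < 0, so the roots are the complex-conjugate pair z = (-b +/- i sqrt(-D)) / (2a) = 0.0684 +/- 0.922i.
For a conjugate pair |z|^2 = z * conj(z) = (product of roots) = c/a = 1/(1.17) = 0.854701, so |z| = sqrt(0.854701) = 0.9245 for both roots.
Moduli of all roots: 0.9245, 0.9245.
All moduli strictly greater than 1? No.
Verdict: Not stationary.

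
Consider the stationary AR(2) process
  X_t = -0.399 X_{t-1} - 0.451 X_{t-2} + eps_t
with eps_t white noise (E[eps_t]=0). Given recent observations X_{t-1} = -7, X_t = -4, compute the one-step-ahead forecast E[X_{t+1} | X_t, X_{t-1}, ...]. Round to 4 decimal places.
E[X_{t+1} \mid \mathcal F_t] = 4.7530

For an AR(p) model X_t = c + sum_i phi_i X_{t-i} + eps_t, the
one-step-ahead conditional mean is
  E[X_{t+1} | X_t, ...] = c + sum_i phi_i X_{t+1-i}.
Substitute known values:
  E[X_{t+1} | ...] = (-0.399) * (-4) + (-0.451) * (-7)
                   = 4.7530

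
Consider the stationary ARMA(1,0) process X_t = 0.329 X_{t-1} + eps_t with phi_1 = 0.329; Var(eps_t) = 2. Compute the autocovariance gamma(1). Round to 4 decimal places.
\gamma(1) = 0.7379

Multiply the model equation by X_{t-k} and take expectations. With theta_0 = psi_0 = 1 and psi_j the MA(infinity) weights, this gives
  gamma(k) - sum_i phi_i gamma(k-i) = c_k,
  c_k = sigma^2 * sum_{j=k..q} theta_j psi_{j-k}   (c_k = 0 for k > q),
using gamma(-m) = gamma(m).
Pure AR (q = 0): c_0 = sigma^2 = 2, c_k = 0 for k >= 1.
Equations for k = 0 and k = 1 (AR order 1):
  gamma(0) = phi_1 gamma(1) + c_0
  gamma(1) = phi_1 gamma(0) + c_1
Substituting the second into the first: gamma(0) (1 - phi_1^2) = c_0 + phi_1 c_1, so
  gamma(0) = c_0 / (1 - phi_1^2) = 2 / (1 - (0.329)^2) = 2 / 0.891759 = 2.242758.
  gamma(1) = phi_1 gamma(0) = (0.329)(2.242758) = 0.737868.
Therefore gamma(1) = 0.7379 (to 4 decimal places).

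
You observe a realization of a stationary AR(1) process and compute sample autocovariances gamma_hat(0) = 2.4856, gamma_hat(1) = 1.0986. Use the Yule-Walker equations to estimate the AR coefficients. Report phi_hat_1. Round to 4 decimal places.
\hat\phi_{1} = 0.4420

The Yule-Walker equations for an AR(p) process read, in matrix form,
  Gamma_p phi = r_p,   with   (Gamma_p)_{ij} = gamma(|i - j|),
                       (r_p)_i = gamma(i),   i,j = 1..p.
Substitute the sample gammas (Toeplitz matrix and right-hand side of size 1):
  Gamma_p = [[2.4856]]
  r_p     = [1.0986]
With p = 1 this is the single equation gamma(0) phi_1 = gamma(1):
  phi_hat_1 = gamma(1) / gamma(0) = 1.0986 / 2.4856 = 0.4420.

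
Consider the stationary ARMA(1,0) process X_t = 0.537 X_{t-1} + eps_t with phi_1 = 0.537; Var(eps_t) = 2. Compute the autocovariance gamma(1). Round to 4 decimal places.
\gamma(1) = 1.5092

Multiply the model equation by X_{t-k} and take expectations. With theta_0 = psi_0 = 1 and psi_j the MA(infinity) weights, this gives
  gamma(k) - sum_i phi_i gamma(k-i) = c_k,
  c_k = sigma^2 * sum_{j=k..q} theta_j psi_{j-k}   (c_k = 0 for k > q),
using gamma(-m) = gamma(m).
Pure AR (q = 0): c_0 = sigma^2 = 2, c_k = 0 for k >= 1.
Equations for k = 0 and k = 1 (AR order 1):
  gamma(0) = phi_1 gamma(1) + c_0
  gamma(1) = phi_1 gamma(0) + c_1
Substituting the second into the first: gamma(0) (1 - phi_1^2) = c_0 + phi_1 c_1, so
  gamma(0) = c_0 / (1 - phi_1^2) = 2 / (1 - (0.537)^2) = 2 / 0.711631 = 2.810445.
  gamma(1) = phi_1 gamma(0) = (0.537)(2.810445) = 1.509209.
Therefore gamma(1) = 1.5092 (to 4 decimal places).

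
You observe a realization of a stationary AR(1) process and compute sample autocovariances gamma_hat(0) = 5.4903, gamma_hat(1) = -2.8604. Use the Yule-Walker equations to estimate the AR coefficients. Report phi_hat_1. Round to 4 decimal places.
\hat\phi_{1} = -0.5210

The Yule-Walker equations for an AR(p) process read, in matrix form,
  Gamma_p phi = r_p,   with   (Gamma_p)_{ij} = gamma(|i - j|),
                       (r_p)_i = gamma(i),   i,j = 1..p.
Substitute the sample gammas (Toeplitz matrix and right-hand side of size 1):
  Gamma_p = [[5.4903]]
  r_p     = [-2.8604]
With p = 1 this is the single equation gamma(0) phi_1 = gamma(1):
  phi_hat_1 = gamma(1) / gamma(0) = -2.8604 / 5.4903 = -0.5210.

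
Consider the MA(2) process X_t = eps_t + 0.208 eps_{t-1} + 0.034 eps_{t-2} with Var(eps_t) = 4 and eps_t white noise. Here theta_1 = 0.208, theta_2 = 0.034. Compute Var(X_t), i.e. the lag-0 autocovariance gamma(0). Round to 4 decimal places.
\gamma(0) = 4.1777

For an MA(q) process X_t = eps_t + sum_i theta_i eps_{t-i} with
Var(eps_t) = sigma^2, the variance is
  gamma(0) = sigma^2 * (1 + sum_i theta_i^2).
  sum_i theta_i^2 = (0.208)^2 + (0.034)^2 = 0.043264 + 0.001156 = 0.04442.
  gamma(0) = 4 * (1 + 0.04442) = 4 * 1.04442 = 4.17768, which rounds to 4.1777.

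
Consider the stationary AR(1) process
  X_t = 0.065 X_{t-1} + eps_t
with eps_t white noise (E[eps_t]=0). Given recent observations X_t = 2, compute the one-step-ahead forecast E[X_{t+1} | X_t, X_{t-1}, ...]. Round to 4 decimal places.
E[X_{t+1} \mid \mathcal F_t] = 0.1300

For an AR(p) model X_t = c + sum_i phi_i X_{t-i} + eps_t, the
one-step-ahead conditional mean is
  E[X_{t+1} | X_t, ...] = c + sum_i phi_i X_{t+1-i}.
Substitute known values:
  E[X_{t+1} | ...] = (0.065) * (2)
                   = 0.1300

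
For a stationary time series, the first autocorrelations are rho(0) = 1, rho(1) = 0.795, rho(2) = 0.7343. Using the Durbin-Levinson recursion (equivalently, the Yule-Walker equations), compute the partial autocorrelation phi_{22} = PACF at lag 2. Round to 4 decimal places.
\phi_{22} = 0.2779

The PACF at lag k is phi_{kk}, the last component of the solution
to the Yule-Walker system G_k phi = r_k where
  (G_k)_{ij} = rho(|i - j|), (r_k)_i = rho(i), i,j = 1..k.
Equivalently, Durbin-Levinson gives phi_{kk} iteratively:
  phi_{11} = rho(1)
  phi_{kk} = [rho(k) - sum_{j=1..k-1} phi_{k-1,j} rho(k-j)]
            / [1 - sum_{j=1..k-1} phi_{k-1,j} rho(j)],
  phi_{k,j} = phi_{k-1,j} - phi_{kk} phi_{k-1,k-j},  j = 1..k-1.
Step k = 1:
  phi_11 = rho(1) = 0.795.
Step k = 2:
  phi_22 = [rho(2) - phi_11 rho(1)] / [1 - phi_11 rho(1)] = [0.7343 - (0.795)(0.795)] / [1 - (0.795)(0.795)]
         = 0.102275 / 0.367975 = 0.2779.
Therefore phi_{22} = 0.2779.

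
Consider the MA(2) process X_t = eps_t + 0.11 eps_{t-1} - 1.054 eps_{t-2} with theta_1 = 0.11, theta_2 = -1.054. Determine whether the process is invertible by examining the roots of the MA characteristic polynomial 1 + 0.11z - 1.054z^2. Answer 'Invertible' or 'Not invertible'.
\text{Not invertible}

The MA(q) characteristic polynomial is P(z) = 1 + 0.11z - 1.054z^2.
Invertibility requires all roots to lie outside the unit circle, i.e. |z| > 1 for every root.
Set 1 + (0.11) z + (-1.054) z^2 = 0, i.e. a z^2 + b z + c = 0 with a = -1.054, b = 0.11, c = 1.
Discriminant D = b^2 - 4ac = (0.11)^2 - 4*(-1.054)*1 = 0.0121 - (-4.216) = 4.2281.
D >= 0, so the roots are real: z = (-b +/- sqrt(D)) / (2a) = (-0.11 +/- 2.056234) / (-2.108).
  z_1 = (-0.11 + 2.056234) / (-2.108) = -0.9233,   |z_1| = 0.9233.
  z_2 = (-0.11 - 2.056234) / (-2.108) = 1.0276,   |z_2| = 1.0276.
Moduli of all roots: 0.9233, 1.0276.
All moduli strictly greater than 1? No.
Verdict: Not invertible.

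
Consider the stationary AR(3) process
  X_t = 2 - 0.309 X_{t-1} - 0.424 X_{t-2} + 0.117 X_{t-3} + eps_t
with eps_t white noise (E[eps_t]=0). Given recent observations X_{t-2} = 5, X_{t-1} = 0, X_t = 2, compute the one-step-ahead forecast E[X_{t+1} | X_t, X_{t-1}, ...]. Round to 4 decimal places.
E[X_{t+1} \mid \mathcal F_t] = 1.9670

For an AR(p) model X_t = c + sum_i phi_i X_{t-i} + eps_t, the
one-step-ahead conditional mean is
  E[X_{t+1} | X_t, ...] = c + sum_i phi_i X_{t+1-i}.
Substitute known values:
  E[X_{t+1} | ...] = 2 + (-0.309) * (2) + (-0.424) * (0) + (0.117) * (5)
                   = 1.9670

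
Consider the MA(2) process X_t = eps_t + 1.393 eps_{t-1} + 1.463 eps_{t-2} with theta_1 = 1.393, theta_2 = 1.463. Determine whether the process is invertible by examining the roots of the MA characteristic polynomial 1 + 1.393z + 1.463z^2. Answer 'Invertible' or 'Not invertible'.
\text{Not invertible}

The MA(q) characteristic polynomial is P(z) = 1 + 1.393z + 1.463z^2.
Invertibility requires all roots to lie outside the unit circle, i.e. |z| > 1 for every root.
Set 1 + (1.393) z + (1.463) z^2 = 0, i.e. a z^2 + b z + c = 0 with a = 1.463, b = 1.393, c = 1.
Discriminant D = b^2 - 4ac = (1.393)^2 - 4*(1.463)*1 = 1.940449 - (5.852) = -3.911551.
D < 0, so the roots are the complex-conjugate pair z = (-b +/- i sqrt(-D)) / (2a) = -0.4761 +/- 0.6759i.
For a conjugate pair |z|^2 = z * conj(z) = (product of roots) = c/a = 1/(1.463) = 0.683527, so |z| = sqrt(0.683527) = 0.8268 for both roots.
Moduli of all roots: 0.8268, 0.8268.
All moduli strictly greater than 1? No.
Verdict: Not invertible.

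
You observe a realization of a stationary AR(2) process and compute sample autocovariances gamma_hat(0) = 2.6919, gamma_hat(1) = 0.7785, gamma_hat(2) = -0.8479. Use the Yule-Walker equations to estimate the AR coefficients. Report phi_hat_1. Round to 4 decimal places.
\hat\phi_{1} = 0.4150

The Yule-Walker equations for an AR(p) process read, in matrix form,
  Gamma_p phi = r_p,   with   (Gamma_p)_{ij} = gamma(|i - j|),
                       (r_p)_i = gamma(i),   i,j = 1..p.
Substitute the sample gammas (Toeplitz matrix and right-hand side of size 2):
  Gamma_p = [[2.6919, 0.7785], [0.7785, 2.6919]]
  r_p     = [0.7785, -0.8479]
Written out:
  2.6919 phi_1 + 0.7785 phi_2 = 0.7785
  0.7785 phi_1 + 2.6919 phi_2 = -0.8479
Solve by Cramer's rule:
  det = gamma(0)^2 - gamma(1)^2 = (2.6919)^2 - (0.7785)^2 = 7.24632561 - 0.60606225 = 6.64026336
  phi_hat_1 = [gamma(1) gamma(0) - gamma(1) gamma(2)] / det = [(0.7785)(2.6919) - (0.7785)(-0.8479)] / 6.64026336 = 2.7557343 / 6.64026336 = 0.415
  phi_hat_2 = [gamma(0) gamma(2) - gamma(1)^2] / det = [(2.6919)(-0.8479) - (0.7785)^2] / 6.64026336 = -2.88852426 / 6.64026336 = -0.435
So phi_hat = [0.4150, -0.4350].
Therefore phi_hat_1 = 0.4150.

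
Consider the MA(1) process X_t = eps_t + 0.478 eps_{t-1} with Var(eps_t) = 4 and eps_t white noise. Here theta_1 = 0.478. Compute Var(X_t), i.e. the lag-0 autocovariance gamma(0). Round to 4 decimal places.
\gamma(0) = 4.9139

For an MA(q) process X_t = eps_t + sum_i theta_i eps_{t-i} with
Var(eps_t) = sigma^2, the variance is
  gamma(0) = sigma^2 * (1 + sum_i theta_i^2).
  sum_i theta_i^2 = (0.478)^2 = 0.228484.
  gamma(0) = 4 * (1 + 0.228484) = 4 * 1.228484 = 4.913936, which rounds to 4.9139.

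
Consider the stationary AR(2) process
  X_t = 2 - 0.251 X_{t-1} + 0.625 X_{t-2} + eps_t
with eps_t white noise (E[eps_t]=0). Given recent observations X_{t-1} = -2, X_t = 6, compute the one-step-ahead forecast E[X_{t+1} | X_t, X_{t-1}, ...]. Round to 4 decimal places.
E[X_{t+1} \mid \mathcal F_t] = -0.7560

For an AR(p) model X_t = c + sum_i phi_i X_{t-i} + eps_t, the
one-step-ahead conditional mean is
  E[X_{t+1} | X_t, ...] = c + sum_i phi_i X_{t+1-i}.
Substitute known values:
  E[X_{t+1} | ...] = 2 + (-0.251) * (6) + (0.625) * (-2)
                   = -0.7560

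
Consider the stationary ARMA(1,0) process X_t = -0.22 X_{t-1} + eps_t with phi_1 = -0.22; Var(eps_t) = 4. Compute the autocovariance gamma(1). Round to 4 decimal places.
\gamma(1) = -0.9248

Multiply the model equation by X_{t-k} and take expectations. With theta_0 = psi_0 = 1 and psi_j the MA(infinity) weights, this gives
  gamma(k) - sum_i phi_i gamma(k-i) = c_k,
  c_k = sigma^2 * sum_{j=k..q} theta_j psi_{j-k}   (c_k = 0 for k > q),
using gamma(-m) = gamma(m).
Pure AR (q = 0): c_0 = sigma^2 = 4, c_k = 0 for k >= 1.
Equations for k = 0 and k = 1 (AR order 1):
  gamma(0) = phi_1 gamma(1) + c_0
  gamma(1) = phi_1 gamma(0) + c_1
Substituting the second into the first: gamma(0) (1 - phi_1^2) = c_0 + phi_1 c_1, so
  gamma(0) = c_0 / (1 - phi_1^2) = 4 / (1 - (-0.22)^2) = 4 / 0.9516 = 4.203447.
  gamma(1) = phi_1 gamma(0) = (-0.22)(4.203447) = -0.924758.
Therefore gamma(1) = -0.9248 (to 4 decimal places).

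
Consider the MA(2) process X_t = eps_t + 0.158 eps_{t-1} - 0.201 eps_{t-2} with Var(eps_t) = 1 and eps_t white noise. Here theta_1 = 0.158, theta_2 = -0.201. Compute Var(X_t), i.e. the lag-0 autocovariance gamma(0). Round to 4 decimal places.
\gamma(0) = 1.0654

For an MA(q) process X_t = eps_t + sum_i theta_i eps_{t-i} with
Var(eps_t) = sigma^2, the variance is
  gamma(0) = sigma^2 * (1 + sum_i theta_i^2).
  sum_i theta_i^2 = (0.158)^2 + (-0.201)^2 = 0.024964 + 0.040401 = 0.065365.
  gamma(0) = 1 * (1 + 0.065365) = 1 * 1.065365 = 1.065365, which rounds to 1.0654.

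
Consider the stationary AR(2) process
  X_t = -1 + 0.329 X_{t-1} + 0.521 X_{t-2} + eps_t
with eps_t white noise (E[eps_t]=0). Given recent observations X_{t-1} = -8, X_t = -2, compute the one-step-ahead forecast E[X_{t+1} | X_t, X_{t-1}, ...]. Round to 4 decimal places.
E[X_{t+1} \mid \mathcal F_t] = -5.8260

For an AR(p) model X_t = c + sum_i phi_i X_{t-i} + eps_t, the
one-step-ahead conditional mean is
  E[X_{t+1} | X_t, ...] = c + sum_i phi_i X_{t+1-i}.
Substitute known values:
  E[X_{t+1} | ...] = -1 + (0.329) * (-2) + (0.521) * (-8)
                   = -5.8260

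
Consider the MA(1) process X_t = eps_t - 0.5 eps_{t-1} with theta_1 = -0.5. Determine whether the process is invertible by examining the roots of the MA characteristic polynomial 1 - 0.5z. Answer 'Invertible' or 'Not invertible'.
\text{Invertible}

The MA(q) characteristic polynomial is P(z) = 1 - 0.5z.
Invertibility requires all roots to lie outside the unit circle, i.e. |z| > 1 for every root.
This is linear in z: 1 + (-0.5) z = 0  =>  z = -1/(-0.5) = 2,  |z| = 2.
Moduli of all roots: 2.0000.
All moduli strictly greater than 1? Yes.
Verdict: Invertible.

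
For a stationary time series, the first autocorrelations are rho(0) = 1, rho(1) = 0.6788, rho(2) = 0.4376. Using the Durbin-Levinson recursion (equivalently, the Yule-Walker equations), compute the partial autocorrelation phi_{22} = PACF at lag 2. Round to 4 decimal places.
\phi_{22} = -0.0430

The PACF at lag k is phi_{kk}, the last component of the solution
to the Yule-Walker system G_k phi = r_k where
  (G_k)_{ij} = rho(|i - j|), (r_k)_i = rho(i), i,j = 1..k.
Equivalently, Durbin-Levinson gives phi_{kk} iteratively:
  phi_{11} = rho(1)
  phi_{kk} = [rho(k) - sum_{j=1..k-1} phi_{k-1,j} rho(k-j)]
            / [1 - sum_{j=1..k-1} phi_{k-1,j} rho(j)],
  phi_{k,j} = phi_{k-1,j} - phi_{kk} phi_{k-1,k-j},  j = 1..k-1.
Step k = 1:
  phi_11 = rho(1) = 0.6788.
Step k = 2:
  phi_22 = [rho(2) - phi_11 rho(1)] / [1 - phi_11 rho(1)] = [0.4376 - (0.6788)(0.6788)] / [1 - (0.6788)(0.6788)]
         = -0.02316944 / 0.53923056 = -0.043.
Therefore phi_{22} = -0.0430.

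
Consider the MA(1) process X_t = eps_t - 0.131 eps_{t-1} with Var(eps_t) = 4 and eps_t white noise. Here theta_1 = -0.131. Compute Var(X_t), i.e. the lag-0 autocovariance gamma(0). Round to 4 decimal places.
\gamma(0) = 4.0686

For an MA(q) process X_t = eps_t + sum_i theta_i eps_{t-i} with
Var(eps_t) = sigma^2, the variance is
  gamma(0) = sigma^2 * (1 + sum_i theta_i^2).
  sum_i theta_i^2 = (-0.131)^2 = 0.017161.
  gamma(0) = 4 * (1 + 0.017161) = 4 * 1.017161 = 4.068644, which rounds to 4.0686.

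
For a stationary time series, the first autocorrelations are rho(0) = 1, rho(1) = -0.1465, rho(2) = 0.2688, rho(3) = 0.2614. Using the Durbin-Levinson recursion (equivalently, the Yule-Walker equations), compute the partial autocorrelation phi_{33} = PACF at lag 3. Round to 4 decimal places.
\phi_{33} = 0.3579

The PACF at lag k is phi_{kk}, the last component of the solution
to the Yule-Walker system G_k phi = r_k where
  (G_k)_{ij} = rho(|i - j|), (r_k)_i = rho(i), i,j = 1..k.
Equivalently, Durbin-Levinson gives phi_{kk} iteratively:
  phi_{11} = rho(1)
  phi_{kk} = [rho(k) - sum_{j=1..k-1} phi_{k-1,j} rho(k-j)]
            / [1 - sum_{j=1..k-1} phi_{k-1,j} rho(j)],
  phi_{k,j} = phi_{k-1,j} - phi_{kk} phi_{k-1,k-j},  j = 1..k-1.
Step k = 1:
  phi_11 = rho(1) = -0.1465.
Step k = 2:
  phi_22 = [rho(2) - phi_11 rho(1)] / [1 - phi_11 rho(1)] = [0.2688 - (-0.1465)(-0.1465)] / [1 - (-0.1465)(-0.1465)]
         = 0.24733775 / 0.97853775 = 0.252763.
  Update: phi_21 = phi_11 - phi_22 phi_11 = -0.1465 - (0.252763)(-0.1465) = -0.10947.
Step k = 3:
  phi_33 = [rho(3) - phi_21 rho(2) - phi_22 rho(1)] / [1 - phi_21 rho(1) - phi_22 rho(2)]
    numerator   = 0.2614 - (-0.10947)(0.2688) - (0.252763)(-0.1465) = 0.32785533
    denominator = 1 - (-0.10947)(-0.1465) - (0.252763)(0.2688) = 0.91602002
  phi_33 = 0.32785533 / 0.91602002 = 0.3579.
Therefore phi_{33} = 0.3579.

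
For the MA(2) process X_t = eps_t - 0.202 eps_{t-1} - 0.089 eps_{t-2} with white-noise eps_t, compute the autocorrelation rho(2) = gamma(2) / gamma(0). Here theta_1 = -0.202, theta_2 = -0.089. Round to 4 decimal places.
\rho(2) = -0.0849

For an MA(q) process with theta_0 = 1, the autocovariance is
  gamma(k) = sigma^2 * sum_{i=0..q-k} theta_i * theta_{i+k},
and rho(k) = gamma(k) / gamma(0). Sigma^2 cancels.
  numerator   = (1)*(-0.089) = -0.089.
  denominator = (1)^2 + (-0.202)^2 + (-0.089)^2 = 1.048725.
  rho(2) = -0.089 / 1.048725 = -0.0849.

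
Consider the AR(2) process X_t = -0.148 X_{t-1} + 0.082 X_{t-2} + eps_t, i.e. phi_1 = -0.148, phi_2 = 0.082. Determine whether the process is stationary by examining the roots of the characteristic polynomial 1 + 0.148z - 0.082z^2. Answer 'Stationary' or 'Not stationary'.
\text{Stationary}

The AR(p) characteristic polynomial is P(z) = 1 + 0.148z - 0.082z^2.
Stationarity requires all roots to lie outside the unit circle, i.e. |z| > 1 for every root.
Set 1 + (0.148) z + (-0.082) z^2 = 0, i.e. a z^2 + b z + c = 0 with a = -0.082, b = 0.148, c = 1.
Discriminant D = b^2 - 4ac = (0.148)^2 - 4*(-0.082)*1 = 0.021904 - (-0.328) = 0.349904.
D >= 0, so the roots are real: z = (-b +/- sqrt(D)) / (2a) = (-0.148 +/- 0.591527) / (-0.164).
  z_1 = (-0.148 + 0.591527) / (-0.164) = -2.7044,   |z_1| = 2.7044.
  z_2 = (-0.148 - 0.591527) / (-0.164) = 4.5093,   |z_2| = 4.5093.
Moduli of all roots: 2.7044, 4.5093.
All moduli strictly greater than 1? Yes.
Verdict: Stationary.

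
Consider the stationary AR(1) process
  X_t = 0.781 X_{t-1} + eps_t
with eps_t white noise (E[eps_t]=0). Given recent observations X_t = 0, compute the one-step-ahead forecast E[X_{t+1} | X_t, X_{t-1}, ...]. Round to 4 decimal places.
E[X_{t+1} \mid \mathcal F_t] = 0.0000

For an AR(p) model X_t = c + sum_i phi_i X_{t-i} + eps_t, the
one-step-ahead conditional mean is
  E[X_{t+1} | X_t, ...] = c + sum_i phi_i X_{t+1-i}.
Substitute known values:
  E[X_{t+1} | ...] = (0.781) * (0)
                   = 0.0000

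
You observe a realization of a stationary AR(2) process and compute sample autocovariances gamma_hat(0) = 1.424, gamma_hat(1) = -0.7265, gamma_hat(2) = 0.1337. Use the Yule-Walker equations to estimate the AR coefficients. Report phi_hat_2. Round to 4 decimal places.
\hat\phi_{2} = -0.2249

The Yule-Walker equations for an AR(p) process read, in matrix form,
  Gamma_p phi = r_p,   with   (Gamma_p)_{ij} = gamma(|i - j|),
                       (r_p)_i = gamma(i),   i,j = 1..p.
Substitute the sample gammas (Toeplitz matrix and right-hand side of size 2):
  Gamma_p = [[1.424, -0.7265], [-0.7265, 1.424]]
  r_p     = [-0.7265, 0.1337]
Written out:
  1.424 phi_1 - 0.7265 phi_2 = -0.7265
  -0.7265 phi_1 + 1.424 phi_2 = 0.1337
Solve by Cramer's rule:
  det = gamma(0)^2 - gamma(1)^2 = (1.424)^2 - (-0.7265)^2 = 2.027776 - 0.52780225 = 1.49997375
  phi_hat_1 = [gamma(1) gamma(0) - gamma(1) gamma(2)] / det = [(-0.7265)(1.424) - (-0.7265)(0.1337)] / 1.49997375 = -0.93740295 / 1.49997375 = -0.6249
  phi_hat_2 = [gamma(0) gamma(2) - gamma(1)^2] / det = [(1.424)(0.1337) - (-0.7265)^2] / 1.49997375 = -0.33741345 / 1.49997375 = -0.2249
So phi_hat = [-0.6249, -0.2249].
Therefore phi_hat_2 = -0.2249.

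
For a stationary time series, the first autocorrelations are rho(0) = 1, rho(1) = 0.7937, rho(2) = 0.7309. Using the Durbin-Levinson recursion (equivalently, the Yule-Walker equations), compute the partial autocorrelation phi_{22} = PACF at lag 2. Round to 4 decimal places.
\phi_{22} = 0.2728

The PACF at lag k is phi_{kk}, the last component of the solution
to the Yule-Walker system G_k phi = r_k where
  (G_k)_{ij} = rho(|i - j|), (r_k)_i = rho(i), i,j = 1..k.
Equivalently, Durbin-Levinson gives phi_{kk} iteratively:
  phi_{11} = rho(1)
  phi_{kk} = [rho(k) - sum_{j=1..k-1} phi_{k-1,j} rho(k-j)]
            / [1 - sum_{j=1..k-1} phi_{k-1,j} rho(j)],
  phi_{k,j} = phi_{k-1,j} - phi_{kk} phi_{k-1,k-j},  j = 1..k-1.
Step k = 1:
  phi_11 = rho(1) = 0.7937.
Step k = 2:
  phi_22 = [rho(2) - phi_11 rho(1)] / [1 - phi_11 rho(1)] = [0.7309 - (0.7937)(0.7937)] / [1 - (0.7937)(0.7937)]
         = 0.10094031 / 0.37004031 = 0.2728.
Therefore phi_{22} = 0.2728.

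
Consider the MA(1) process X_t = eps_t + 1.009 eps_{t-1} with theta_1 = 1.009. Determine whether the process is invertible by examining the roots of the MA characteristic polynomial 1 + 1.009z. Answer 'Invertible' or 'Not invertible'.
\text{Not invertible}

The MA(q) characteristic polynomial is P(z) = 1 + 1.009z.
Invertibility requires all roots to lie outside the unit circle, i.e. |z| > 1 for every root.
This is linear in z: 1 + (1.009) z = 0  =>  z = -1/(1.009) = -0.99108,  |z| = 0.99108.
Moduli of all roots: 0.9911.
All moduli strictly greater than 1? No.
Verdict: Not invertible.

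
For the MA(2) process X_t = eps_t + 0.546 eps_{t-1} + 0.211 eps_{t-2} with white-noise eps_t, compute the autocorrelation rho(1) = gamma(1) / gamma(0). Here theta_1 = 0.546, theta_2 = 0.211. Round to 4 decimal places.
\rho(1) = 0.4925

For an MA(q) process with theta_0 = 1, the autocovariance is
  gamma(k) = sigma^2 * sum_{i=0..q-k} theta_i * theta_{i+k},
and rho(k) = gamma(k) / gamma(0). Sigma^2 cancels.
  numerator   = (1)*(0.546) + (0.546)*(0.211) = 0.661206.
  denominator = (1)^2 + (0.546)^2 + (0.211)^2 = 1.342637.
  rho(1) = 0.661206 / 1.342637 = 0.4925.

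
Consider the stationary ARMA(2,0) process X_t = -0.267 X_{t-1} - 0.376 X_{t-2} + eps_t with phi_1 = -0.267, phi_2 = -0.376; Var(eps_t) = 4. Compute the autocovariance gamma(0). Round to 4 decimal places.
\gamma(0) = 4.8409

Multiply the model equation by X_{t-k} and take expectations. With theta_0 = psi_0 = 1 and psi_j the MA(infinity) weights, this gives
  gamma(k) - sum_i phi_i gamma(k-i) = c_k,
  c_k = sigma^2 * sum_{j=k..q} theta_j psi_{j-k}   (c_k = 0 for k > q),
using gamma(-m) = gamma(m).
Pure AR (q = 0): c_0 = sigma^2 = 4, c_k = 0 for k >= 1.
Equations for k = 0, 1, 2 (AR order 2, c_2 = 0):
  (E0) gamma(0) = phi_1 gamma(1) + phi_2 gamma(2) + c_0
  (E1) gamma(1) = phi_1 gamma(0) + phi_2 gamma(1) + c_1
  (E2) gamma(2) = phi_1 gamma(1) + phi_2 gamma(0)
From (E1): gamma(1) = A gamma(0) + B with
  A = phi_1 / (1 - phi_2) = -0.267 / 1.376 = -0.194041,   B = c_1 / (1 - phi_2) = 0 / 1.376 = 0.
Insert (E2) into (E0): gamma(0) (1 - phi_2^2) = phi_1 (1 + phi_2) gamma(1) + c_0.
  phi_1 (1 + phi_2) = (-0.267)(0.624) = -0.166608,   1 - phi_2^2 = 0.858624.
Replace gamma(1) by A gamma(0) + B and collect gamma(0):
  gamma(0) [0.858624 - (-0.166608)(-0.194041)] = c_0 = 4
  gamma(0) * 0.826295 = 4
  gamma(0) = 4 / 0.826295 = 4.840885.
Therefore gamma(0) = 4.8409 (to 4 decimal places).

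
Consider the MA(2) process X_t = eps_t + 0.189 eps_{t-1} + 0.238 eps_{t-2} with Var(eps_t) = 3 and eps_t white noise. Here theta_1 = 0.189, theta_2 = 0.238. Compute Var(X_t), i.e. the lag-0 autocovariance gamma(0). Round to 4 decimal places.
\gamma(0) = 3.2771

For an MA(q) process X_t = eps_t + sum_i theta_i eps_{t-i} with
Var(eps_t) = sigma^2, the variance is
  gamma(0) = sigma^2 * (1 + sum_i theta_i^2).
  sum_i theta_i^2 = (0.189)^2 + (0.238)^2 = 0.035721 + 0.056644 = 0.092365.
  gamma(0) = 3 * (1 + 0.092365) = 3 * 1.092365 = 3.277095, which rounds to 3.2771.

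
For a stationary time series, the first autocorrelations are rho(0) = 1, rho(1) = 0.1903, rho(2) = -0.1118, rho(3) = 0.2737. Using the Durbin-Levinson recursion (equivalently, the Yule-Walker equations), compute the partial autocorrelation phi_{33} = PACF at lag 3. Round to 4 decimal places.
\phi_{33} = 0.3480

The PACF at lag k is phi_{kk}, the last component of the solution
to the Yule-Walker system G_k phi = r_k where
  (G_k)_{ij} = rho(|i - j|), (r_k)_i = rho(i), i,j = 1..k.
Equivalently, Durbin-Levinson gives phi_{kk} iteratively:
  phi_{11} = rho(1)
  phi_{kk} = [rho(k) - sum_{j=1..k-1} phi_{k-1,j} rho(k-j)]
            / [1 - sum_{j=1..k-1} phi_{k-1,j} rho(j)],
  phi_{k,j} = phi_{k-1,j} - phi_{kk} phi_{k-1,k-j},  j = 1..k-1.
Step k = 1:
  phi_11 = rho(1) = 0.1903.
Step k = 2:
  phi_22 = [rho(2) - phi_11 rho(1)] / [1 - phi_11 rho(1)] = [-0.1118 - (0.1903)(0.1903)] / [1 - (0.1903)(0.1903)]
         = -0.14801409 / 0.96378591 = -0.153576.
  Update: phi_21 = phi_11 - phi_22 phi_11 = 0.1903 - (-0.153576)(0.1903) = 0.219525.
Step k = 3:
  phi_33 = [rho(3) - phi_21 rho(2) - phi_22 rho(1)] / [1 - phi_21 rho(1) - phi_22 rho(2)]
    numerator   = 0.2737 - (0.219525)(-0.1118) - (-0.153576)(0.1903) = 0.3274684
    denominator = 1 - (0.219525)(0.1903) - (-0.153576)(-0.1118) = 0.94105454
  phi_33 = 0.3274684 / 0.94105454 = 0.348.
Therefore phi_{33} = 0.3480.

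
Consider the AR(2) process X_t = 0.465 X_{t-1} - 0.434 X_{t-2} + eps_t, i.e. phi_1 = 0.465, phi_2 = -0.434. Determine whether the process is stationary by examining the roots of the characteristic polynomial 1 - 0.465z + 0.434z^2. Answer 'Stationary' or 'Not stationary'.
\text{Stationary}

The AR(p) characteristic polynomial is P(z) = 1 - 0.465z + 0.434z^2.
Stationarity requires all roots to lie outside the unit circle, i.e. |z| > 1 for every root.
Set 1 + (-0.465) z + (0.434) z^2 = 0, i.e. a z^2 + b z + c = 0 with a = 0.434, b = -0.465, c = 1.
Discriminant D = b^2 - 4ac = (-0.465)^2 - 4*(0.434)*1 = 0.216225 - (1.736) = -1.519775.
D < 0, so the roots are the complex-conjugate pair z = (-b +/- i sqrt(-D)) / (2a) = 0.5357 +/- 1.4203i.
For a conjugate pair |z|^2 = z * conj(z) = (product of roots) = c/a = 1/(0.434) = 2.304147, so |z| = sqrt(2.304147) = 1.5179 for both roots.
Moduli of all roots: 1.5179, 1.5179.
All moduli strictly greater than 1? Yes.
Verdict: Stationary.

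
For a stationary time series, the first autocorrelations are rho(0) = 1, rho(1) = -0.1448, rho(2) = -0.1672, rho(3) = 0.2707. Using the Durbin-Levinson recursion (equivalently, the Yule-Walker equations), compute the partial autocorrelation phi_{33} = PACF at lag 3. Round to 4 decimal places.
\phi_{33} = 0.2270

The PACF at lag k is phi_{kk}, the last component of the solution
to the Yule-Walker system G_k phi = r_k where
  (G_k)_{ij} = rho(|i - j|), (r_k)_i = rho(i), i,j = 1..k.
Equivalently, Durbin-Levinson gives phi_{kk} iteratively:
  phi_{11} = rho(1)
  phi_{kk} = [rho(k) - sum_{j=1..k-1} phi_{k-1,j} rho(k-j)]
            / [1 - sum_{j=1..k-1} phi_{k-1,j} rho(j)],
  phi_{k,j} = phi_{k-1,j} - phi_{kk} phi_{k-1,k-j},  j = 1..k-1.
Step k = 1:
  phi_11 = rho(1) = -0.1448.
Step k = 2:
  phi_22 = [rho(2) - phi_11 rho(1)] / [1 - phi_11 rho(1)] = [-0.1672 - (-0.1448)(-0.1448)] / [1 - (-0.1448)(-0.1448)]
         = -0.18816704 / 0.97903296 = -0.192197.
  Update: phi_21 = phi_11 - phi_22 phi_11 = -0.1448 - (-0.192197)(-0.1448) = -0.17263.
Step k = 3:
  phi_33 = [rho(3) - phi_21 rho(2) - phi_22 rho(1)] / [1 - phi_21 rho(1) - phi_22 rho(2)]
    numerator   = 0.2707 - (-0.17263)(-0.1672) - (-0.192197)(-0.1448) = 0.21400614
    denominator = 1 - (-0.17263)(-0.1448) - (-0.192197)(-0.1672) = 0.94286785
  phi_33 = 0.21400614 / 0.94286785 = 0.227.
Therefore phi_{33} = 0.2270.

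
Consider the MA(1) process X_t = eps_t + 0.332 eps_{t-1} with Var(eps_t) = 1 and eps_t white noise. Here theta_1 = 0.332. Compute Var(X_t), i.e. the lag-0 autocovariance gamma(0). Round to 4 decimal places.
\gamma(0) = 1.1102

For an MA(q) process X_t = eps_t + sum_i theta_i eps_{t-i} with
Var(eps_t) = sigma^2, the variance is
  gamma(0) = sigma^2 * (1 + sum_i theta_i^2).
  sum_i theta_i^2 = (0.332)^2 = 0.110224.
  gamma(0) = 1 * (1 + 0.110224) = 1 * 1.110224 = 1.110224, which rounds to 1.1102.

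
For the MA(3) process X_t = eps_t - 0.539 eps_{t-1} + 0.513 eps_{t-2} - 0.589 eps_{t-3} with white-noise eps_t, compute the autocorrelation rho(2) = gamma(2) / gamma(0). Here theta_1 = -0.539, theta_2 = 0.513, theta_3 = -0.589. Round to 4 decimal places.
\rho(2) = 0.4369

For an MA(q) process with theta_0 = 1, the autocovariance is
  gamma(k) = sigma^2 * sum_{i=0..q-k} theta_i * theta_{i+k},
and rho(k) = gamma(k) / gamma(0). Sigma^2 cancels.
  numerator   = (1)*(0.513) + (-0.539)*(-0.589) = 0.830471.
  denominator = (1)^2 + (-0.539)^2 + (0.513)^2 + (-0.589)^2 = 1.900611.
  rho(2) = 0.830471 / 1.900611 = 0.4369.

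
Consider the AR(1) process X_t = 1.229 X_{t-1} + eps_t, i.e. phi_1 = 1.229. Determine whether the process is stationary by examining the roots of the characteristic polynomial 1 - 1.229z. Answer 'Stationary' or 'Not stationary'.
\text{Not stationary}

The AR(p) characteristic polynomial is P(z) = 1 - 1.229z.
Stationarity requires all roots to lie outside the unit circle, i.e. |z| > 1 for every root.
This is linear in z: 1 + (-1.229) z = 0  =>  z = -1/(-1.229) = 0.81367,  |z| = 0.81367.
Moduli of all roots: 0.8137.
All moduli strictly greater than 1? No.
Verdict: Not stationary.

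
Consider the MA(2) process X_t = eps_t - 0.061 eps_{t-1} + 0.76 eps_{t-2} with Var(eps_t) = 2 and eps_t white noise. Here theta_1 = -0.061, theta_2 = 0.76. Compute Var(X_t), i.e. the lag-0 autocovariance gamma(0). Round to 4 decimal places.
\gamma(0) = 3.1626

For an MA(q) process X_t = eps_t + sum_i theta_i eps_{t-i} with
Var(eps_t) = sigma^2, the variance is
  gamma(0) = sigma^2 * (1 + sum_i theta_i^2).
  sum_i theta_i^2 = (-0.061)^2 + (0.76)^2 = 0.003721 + 0.5776 = 0.581321.
  gamma(0) = 2 * (1 + 0.581321) = 2 * 1.581321 = 3.162642, which rounds to 3.1626.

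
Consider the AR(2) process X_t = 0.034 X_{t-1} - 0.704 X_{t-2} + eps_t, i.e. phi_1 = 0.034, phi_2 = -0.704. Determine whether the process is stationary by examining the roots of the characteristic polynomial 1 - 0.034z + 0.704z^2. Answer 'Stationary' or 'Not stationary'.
\text{Stationary}

The AR(p) characteristic polynomial is P(z) = 1 - 0.034z + 0.704z^2.
Stationarity requires all roots to lie outside the unit circle, i.e. |z| > 1 for every root.
Set 1 + (-0.034) z + (0.704) z^2 = 0, i.e. a z^2 + b z + c = 0 with a = 0.704, b = -0.034, c = 1.
Discriminant D = b^2 - 4ac = (-0.034)^2 - 4*(0.704)*1 = 0.001156 - (2.816) = -2.814844.
D < 0, so the roots are the complex-conjugate pair z = (-b +/- i sqrt(-D)) / (2a) = 0.0241 +/- 1.1916i.
For a conjugate pair |z|^2 = z * conj(z) = (product of roots) = c/a = 1/(0.704) = 1.420455, so |z| = sqrt(1.420455) = 1.1918 for both roots.
Moduli of all roots: 1.1918, 1.1918.
All moduli strictly greater than 1? Yes.
Verdict: Stationary.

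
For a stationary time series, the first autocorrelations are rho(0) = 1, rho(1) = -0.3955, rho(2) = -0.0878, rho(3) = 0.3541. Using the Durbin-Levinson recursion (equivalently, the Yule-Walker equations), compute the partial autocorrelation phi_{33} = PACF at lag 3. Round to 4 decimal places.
\phi_{33} = 0.2521

The PACF at lag k is phi_{kk}, the last component of the solution
to the Yule-Walker system G_k phi = r_k where
  (G_k)_{ij} = rho(|i - j|), (r_k)_i = rho(i), i,j = 1..k.
Equivalently, Durbin-Levinson gives phi_{kk} iteratively:
  phi_{11} = rho(1)
  phi_{kk} = [rho(k) - sum_{j=1..k-1} phi_{k-1,j} rho(k-j)]
            / [1 - sum_{j=1..k-1} phi_{k-1,j} rho(j)],
  phi_{k,j} = phi_{k-1,j} - phi_{kk} phi_{k-1,k-j},  j = 1..k-1.
Step k = 1:
  phi_11 = rho(1) = -0.3955.
Step k = 2:
  phi_22 = [rho(2) - phi_11 rho(1)] / [1 - phi_11 rho(1)] = [-0.0878 - (-0.3955)(-0.3955)] / [1 - (-0.3955)(-0.3955)]
         = -0.24422025 / 0.84357975 = -0.289505.
  Update: phi_21 = phi_11 - phi_22 phi_11 = -0.3955 - (-0.289505)(-0.3955) = -0.509999.
Step k = 3:
  phi_33 = [rho(3) - phi_21 rho(2) - phi_22 rho(1)] / [1 - phi_21 rho(1) - phi_22 rho(2)]
    numerator   = 0.3541 - (-0.509999)(-0.0878) - (-0.289505)(-0.3955) = 0.194823
    denominator = 1 - (-0.509999)(-0.3955) - (-0.289505)(-0.0878) = 0.77287685
  phi_33 = 0.194823 / 0.77287685 = 0.2521.
Therefore phi_{33} = 0.2521.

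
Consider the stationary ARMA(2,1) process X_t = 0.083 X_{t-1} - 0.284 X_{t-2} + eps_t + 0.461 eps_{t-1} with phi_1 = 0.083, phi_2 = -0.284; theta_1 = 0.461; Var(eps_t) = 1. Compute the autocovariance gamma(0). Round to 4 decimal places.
\gamma(0) = 1.3895

Multiply the model equation by X_{t-k} and take expectations. With theta_0 = psi_0 = 1 and psi_j the MA(infinity) weights, this gives
  gamma(k) - sum_i phi_i gamma(k-i) = c_k,
  c_k = sigma^2 * sum_{j=k..q} theta_j psi_{j-k}   (c_k = 0 for k > q),
using gamma(-m) = gamma(m).
psi-weights needed (psi_j = theta_j + sum_i phi_i psi_{j-i}):
  psi_1 = theta_1 + phi_1 = 0.461 + (0.083) = 0.544
Right-hand sides:
  c_0 = sigma^2 (1 + theta_1 psi_1) = 1 * (1 + (0.461)(0.544)) = 1 * 1.250784 = 1.250784
  c_1 = sigma^2 theta_1 = 1 * (0.461) = 0.461
  c_2 = 0
Equations for k = 0, 1, 2 (AR order 2, c_2 = 0):
  (E0) gamma(0) = phi_1 gamma(1) + phi_2 gamma(2) + c_0
  (E1) gamma(1) = phi_1 gamma(0) + phi_2 gamma(1) + c_1
  (E2) gamma(2) = phi_1 gamma(1) + phi_2 gamma(0)
From (E1): gamma(1) = A gamma(0) + B with
  A = phi_1 / (1 - phi_2) = 0.083 / 1.284 = 0.064642,   B = c_1 / (1 - phi_2) = 0.461 / 1.284 = 0.359034.
Insert (E2) into (E0): gamma(0) (1 - phi_2^2) = phi_1 (1 + phi_2) gamma(1) + c_0.
  phi_1 (1 + phi_2) = (0.083)(0.716) = 0.059428,   1 - phi_2^2 = 0.919344.
Replace gamma(1) by A gamma(0) + B and collect gamma(0):
  gamma(0) [0.919344 - (0.059428)(0.064642)] = (0.059428)(0.359034) + 1.250784
  gamma(0) * 0.915502 = 1.272121
  gamma(0) = 1.272121 / 0.915502 = 1.389533.
Therefore gamma(0) = 1.3895 (to 4 decimal places).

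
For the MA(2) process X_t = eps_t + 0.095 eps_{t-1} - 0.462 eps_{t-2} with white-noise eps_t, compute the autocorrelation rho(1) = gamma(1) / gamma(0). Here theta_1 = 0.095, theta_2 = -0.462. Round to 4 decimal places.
\rho(1) = 0.0418

For an MA(q) process with theta_0 = 1, the autocovariance is
  gamma(k) = sigma^2 * sum_{i=0..q-k} theta_i * theta_{i+k},
and rho(k) = gamma(k) / gamma(0). Sigma^2 cancels.
  numerator   = (1)*(0.095) + (0.095)*(-0.462) = 0.05111.
  denominator = (1)^2 + (0.095)^2 + (-0.462)^2 = 1.222469.
  rho(1) = 0.05111 / 1.222469 = 0.0418.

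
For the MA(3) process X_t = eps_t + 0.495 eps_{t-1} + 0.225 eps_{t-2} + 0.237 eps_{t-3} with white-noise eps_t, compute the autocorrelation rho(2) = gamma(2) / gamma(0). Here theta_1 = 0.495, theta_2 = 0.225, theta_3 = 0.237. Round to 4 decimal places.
\rho(2) = 0.2532

For an MA(q) process with theta_0 = 1, the autocovariance is
  gamma(k) = sigma^2 * sum_{i=0..q-k} theta_i * theta_{i+k},
and rho(k) = gamma(k) / gamma(0). Sigma^2 cancels.
  numerator   = (1)*(0.225) + (0.495)*(0.237) = 0.342315.
  denominator = (1)^2 + (0.495)^2 + (0.225)^2 + (0.237)^2 = 1.351819.
  rho(2) = 0.342315 / 1.351819 = 0.2532.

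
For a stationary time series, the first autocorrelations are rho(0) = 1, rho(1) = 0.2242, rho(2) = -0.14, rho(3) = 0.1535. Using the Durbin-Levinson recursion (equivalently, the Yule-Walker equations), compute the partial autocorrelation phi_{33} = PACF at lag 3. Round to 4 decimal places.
\phi_{33} = 0.2590

The PACF at lag k is phi_{kk}, the last component of the solution
to the Yule-Walker system G_k phi = r_k where
  (G_k)_{ij} = rho(|i - j|), (r_k)_i = rho(i), i,j = 1..k.
Equivalently, Durbin-Levinson gives phi_{kk} iteratively:
  phi_{11} = rho(1)
  phi_{kk} = [rho(k) - sum_{j=1..k-1} phi_{k-1,j} rho(k-j)]
            / [1 - sum_{j=1..k-1} phi_{k-1,j} rho(j)],
  phi_{k,j} = phi_{k-1,j} - phi_{kk} phi_{k-1,k-j},  j = 1..k-1.
Step k = 1:
  phi_11 = rho(1) = 0.2242.
Step k = 2:
  phi_22 = [rho(2) - phi_11 rho(1)] / [1 - phi_11 rho(1)] = [-0.14 - (0.2242)(0.2242)] / [1 - (0.2242)(0.2242)]
         = -0.19026564 / 0.94973436 = -0.200336.
  Update: phi_21 = phi_11 - phi_22 phi_11 = 0.2242 - (-0.200336)(0.2242) = 0.269115.
Step k = 3:
  phi_33 = [rho(3) - phi_21 rho(2) - phi_22 rho(1)] / [1 - phi_21 rho(1) - phi_22 rho(2)]
    numerator   = 0.1535 - (0.269115)(-0.14) - (-0.200336)(0.2242) = 0.23609139
    denominator = 1 - (0.269115)(0.2242) - (-0.200336)(-0.14) = 0.91161737
  phi_33 = 0.23609139 / 0.91161737 = 0.259.
Therefore phi_{33} = 0.2590.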